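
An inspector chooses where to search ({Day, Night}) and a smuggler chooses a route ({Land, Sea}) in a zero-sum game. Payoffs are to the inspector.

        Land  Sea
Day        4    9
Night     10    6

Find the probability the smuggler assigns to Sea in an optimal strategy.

2/3

Row minima: Day → 4, Night → 6; maximin = 6.
Column maxima: Land → 10, Sea → 9; minimax = 9.
6 ≠ 9, so there is no saddle point; optimal play is mixed.
Let the inspector play Day with probability p. Expected payoff against Land: 4p + 10(1−p) = −6p + 10; against Sea: 9p + 6(1−p) = 3p + 6.
Setting these equal: −6p + 10 = 3p + 6 ⇒ −9p = -4 ⇒ p = 4/9, and the value is (-6)·(4/9) + 10 = 22/3.
For the smuggler: with q = P(Land), equating Day's and Night's payoffs gives −5q + 9 = 4q + 6 ⇒ q = 1/3.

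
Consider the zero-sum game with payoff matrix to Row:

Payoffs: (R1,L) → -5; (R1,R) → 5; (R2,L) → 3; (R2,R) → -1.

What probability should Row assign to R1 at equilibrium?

2/7

Row minima: R1 → -5, R2 → -1; maximin = -1.
Column maxima: L → 3, R → 5; minimax = 3.
-1 ≠ 3, so there is no saddle point; optimal play is mixed.
Let Row play R1 with probability p. Expected payoff against L: (-5)p + 3(1−p) = −8p + 3; against R: 5p + (-1)(1−p) = 6p − 1.
Setting these equal: −8p + 3 = 6p − 1 ⇒ −14p = -4 ⇒ p = 2/7, and the value is (-8)·(2/7) + 3 = 5/7.
For Column: with q = P(L), equating R1's and R2's payoffs gives −10q + 5 = 4q − 1 ⇒ q = 3/7.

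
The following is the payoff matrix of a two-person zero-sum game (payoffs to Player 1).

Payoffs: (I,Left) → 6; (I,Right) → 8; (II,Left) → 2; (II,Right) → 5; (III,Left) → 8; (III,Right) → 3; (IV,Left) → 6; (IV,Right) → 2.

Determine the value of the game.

Row minima: I → 6, II → 2, III → 3, IV → 2; maximin = 6.
Column maxima: Left → 8, Right → 8; minimax = 8.
6 ≠ 8, so there is no saddle point; optimal play is mixed.
II is strictly dominated by I, so Player 1 never plays it.
IV is strictly dominated by III, so Player 1 never plays it.
On the remaining 2×2 (I, III vs Left, Right):
Let Player 1 play I with probability p. Expected payoff against Left: 6p + 8(1−p) = −2p + 8; against Right: 8p + 3(1−p) = 5p + 3.
Setting these equal: −2p + 8 = 5p + 3 ⇒ −7p = -5 ⇒ p = 5/7, and the value is (-2)·(5/7) + 8 = 46/7.
For Player 2: with q = P(Left), equating I's and III's payoffs gives −2q + 8 = 5q + 3 ⇒ q = 5/7.

46/7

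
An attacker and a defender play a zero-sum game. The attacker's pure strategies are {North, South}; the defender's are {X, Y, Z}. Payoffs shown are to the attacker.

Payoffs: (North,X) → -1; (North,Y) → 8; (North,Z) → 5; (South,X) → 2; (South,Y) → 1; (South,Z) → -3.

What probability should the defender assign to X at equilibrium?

8/11

Row minima: North → -1, South → -3; maximin = -1.
Column maxima: X → 2, Y → 8, Z → 5; minimax = 2.
-1 ≠ 2, so there is no saddle point; optimal play is mixed.
Y is strictly dominated by Z (it gives the attacker strictly more in every row), so the defender never plays it.
On the remaining 2×2 (North, South vs X, Z):
Let the attacker play North with probability p. Expected payoff against X: (-1)p + 2(1−p) = −3p + 2; against Z: 5p + (-3)(1−p) = 8p − 3.
Setting these equal: −3p + 2 = 8p − 3 ⇒ −11p = -5 ⇒ p = 5/11, and the value is (-3)·(5/11) + 2 = 7/11.
For the defender: with q = P(X), equating North's and South's payoffs gives −6q + 5 = 5q − 3 ⇒ q = 8/11.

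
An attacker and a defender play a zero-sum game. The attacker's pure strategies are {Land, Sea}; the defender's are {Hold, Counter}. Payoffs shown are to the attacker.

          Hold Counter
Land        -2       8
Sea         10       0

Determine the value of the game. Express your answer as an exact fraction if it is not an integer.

4

Row minima: Land → -2, Sea → 0; maximin = 0.
Column maxima: Hold → 10, Counter → 8; minimax = 8.
0 ≠ 8, so there is no saddle point; optimal play is mixed.
Let the attacker play Land with probability p. Expected payoff against Hold: (-2)p + 10(1−p) = −12p + 10; against Counter: 8p + 0(1−p) = 8p.
Setting these equal: −12p + 10 = 8p ⇒ −20p = -10 ⇒ p = 1/2, and the value is (-12)·(1/2) + 10 = 4.
For the defender: with q = P(Hold), equating Land's and Sea's payoffs gives −10q + 8 = 10q ⇒ q = 2/5.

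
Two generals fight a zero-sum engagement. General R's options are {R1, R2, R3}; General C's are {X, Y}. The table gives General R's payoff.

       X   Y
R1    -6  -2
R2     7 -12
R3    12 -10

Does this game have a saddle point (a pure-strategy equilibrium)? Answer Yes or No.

Row minima: R1 → -6, R2 → -12, R3 → -10; maximin = -6.
Column maxima: X → 12, Y → -2; minimax = -2.
-6 ≠ -2, so no pure-strategy equilibrium exists.

No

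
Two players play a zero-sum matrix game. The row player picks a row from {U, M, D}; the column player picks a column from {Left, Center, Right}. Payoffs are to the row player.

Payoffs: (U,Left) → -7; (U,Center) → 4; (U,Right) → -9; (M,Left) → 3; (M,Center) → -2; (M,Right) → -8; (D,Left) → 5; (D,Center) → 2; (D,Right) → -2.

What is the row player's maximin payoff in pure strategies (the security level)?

-2

Row minima: U → -9, M → -8, D → -2.
The best of these is -2.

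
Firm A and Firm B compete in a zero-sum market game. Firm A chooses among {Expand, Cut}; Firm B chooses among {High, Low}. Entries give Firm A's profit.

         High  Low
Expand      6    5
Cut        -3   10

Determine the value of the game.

75/14

Row minima: Expand → 5, Cut → -3; maximin = 5.
Column maxima: High → 6, Low → 10; minimax = 6.
5 ≠ 6, so there is no saddle point; optimal play is mixed.
Let Firm A play Expand with probability p. Expected payoff against High: 6p + (-3)(1−p) = 9p − 3; against Low: 5p + 10(1−p) = −5p + 10.
Setting these equal: 9p − 3 = −5p + 10 ⇒ 14p = 13 ⇒ p = 13/14, and the value is (9)·(13/14) − 3 = 75/14.
For Firm B: with q = P(High), equating Expand's and Cut's payoffs gives q + 5 = −13q + 10 ⇒ q = 5/14.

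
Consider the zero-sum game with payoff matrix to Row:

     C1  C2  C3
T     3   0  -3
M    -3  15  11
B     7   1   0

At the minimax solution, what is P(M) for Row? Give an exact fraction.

1/3

Row minima: T → -3, M → -3, B → 0; maximin = 0.
Column maxima: C1 → 7, C2 → 15, C3 → 11; minimax = 7.
0 ≠ 7, so there is no saddle point; optimal play is mixed.
T is strictly dominated by B, so Row never plays it.
C2 is strictly dominated by C3 (it gives Row strictly more in every row), so Column never plays it.
On the remaining 2×2 (M, B vs C1, C3):
Let Row play M with probability p. Expected payoff against C1: (-3)p + 7(1−p) = −10p + 7; against C3: 11p + 0(1−p) = 11p.
Setting these equal: −10p + 7 = 11p ⇒ −21p = -7 ⇒ p = 1/3, and the value is (-10)·(1/3) + 7 = 11/3.
For Column: with q = P(C1), equating M's and B's payoffs gives −14q + 11 = 7q ⇒ q = 11/21.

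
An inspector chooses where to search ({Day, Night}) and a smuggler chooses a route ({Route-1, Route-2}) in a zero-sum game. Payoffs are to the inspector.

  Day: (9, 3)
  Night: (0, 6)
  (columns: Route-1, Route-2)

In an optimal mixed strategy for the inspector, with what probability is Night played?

1/2

Row minima: Day → 3, Night → 0; maximin = 3.
Column maxima: Route-1 → 9, Route-2 → 6; minimax = 6.
3 ≠ 6, so there is no saddle point; optimal play is mixed.
Let the inspector play Day with probability p. Expected payoff against Route-1: 9p + 0(1−p) = 9p; against Route-2: 3p + 6(1−p) = −3p + 6.
Setting these equal: 9p = −3p + 6 ⇒ 12p = 6 ⇒ p = 1/2, and the value is (9)·(1/2) = 9/2.
For the smuggler: with q = P(Route-1), equating Day's and Night's payoffs gives 6q + 3 = −6q + 6 ⇒ q = 1/4.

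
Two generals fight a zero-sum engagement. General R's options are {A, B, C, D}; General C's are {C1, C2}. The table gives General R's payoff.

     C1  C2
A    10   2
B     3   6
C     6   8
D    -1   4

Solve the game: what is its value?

34/5

Row minima: A → 2, B → 3, C → 6, D → -1; maximin = 6.
Column maxima: C1 → 10, C2 → 8; minimax = 8.
6 ≠ 8, so there is no saddle point; optimal play is mixed.
B is strictly dominated by C, so General R never plays it.
D is strictly dominated by C, so General R never plays it.
On the remaining 2×2 (A, C vs C1, C2):
Let General R play A with probability p. Expected payoff against C1: 10p + 6(1−p) = 4p + 6; against C2: 2p + 8(1−p) = −6p + 8.
Setting these equal: 4p + 6 = −6p + 8 ⇒ 10p = 2 ⇒ p = 1/5, and the value is (4)·(1/5) + 6 = 34/5.
For General C: with q = P(C1), equating A's and C's payoffs gives 8q + 2 = −2q + 8 ⇒ q = 3/5.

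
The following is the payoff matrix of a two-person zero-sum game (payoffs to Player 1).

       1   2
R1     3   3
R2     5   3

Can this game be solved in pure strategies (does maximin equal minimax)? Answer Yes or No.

Row minima: R1 → 3, R2 → 3; maximin = 3.
Column maxima: 1 → 5, 2 → 3; minimax = 3.
maximin = minimax = 3, so a saddle point exists.

Yes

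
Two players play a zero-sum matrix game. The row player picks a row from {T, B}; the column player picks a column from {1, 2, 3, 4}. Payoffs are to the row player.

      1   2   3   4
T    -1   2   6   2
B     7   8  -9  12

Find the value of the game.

Row minima: T → -1, B → -9; maximin = -1.
Column maxima: 1 → 7, 2 → 8, 3 → 6, 4 → 12; minimax = 6.
-1 ≠ 6, so there is no saddle point; optimal play is mixed.
2 is strictly dominated by 1 (it gives the row player strictly more in every row), so the column player never plays it.
4 is strictly dominated by 1 (it gives the row player strictly more in every row), so the column player never plays it.
On the remaining 2×2 (T, B vs 1, 3):
Let the row player play T with probability p. Expected payoff against 1: (-1)p + 7(1−p) = −8p + 7; against 3: 6p + (-9)(1−p) = 15p − 9.
Setting these equal: −8p + 7 = 15p − 9 ⇒ −23p = -16 ⇒ p = 16/23, and the value is (-8)·(16/23) + 7 = 33/23.
For the column player: with q = P(1), equating T's and B's payoffs gives −7q + 6 = 16q − 9 ⇒ q = 15/23.

33/23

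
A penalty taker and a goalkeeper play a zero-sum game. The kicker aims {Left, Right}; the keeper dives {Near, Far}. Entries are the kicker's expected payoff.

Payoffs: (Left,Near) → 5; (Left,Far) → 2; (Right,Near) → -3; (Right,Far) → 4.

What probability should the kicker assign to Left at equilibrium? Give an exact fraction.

Row minima: Left → 2, Right → -3; maximin = 2.
Column maxima: Near → 5, Far → 4; minimax = 4.
2 ≠ 4, so there is no saddle point; optimal play is mixed.
Let the kicker play Left with probability p. Expected payoff against Near: 5p + (-3)(1−p) = 8p − 3; against Far: 2p + 4(1−p) = −2p + 4.
Setting these equal: 8p − 3 = −2p + 4 ⇒ 10p = 7 ⇒ p = 7/10, and the value is (8)·(7/10) − 3 = 13/5.
For the keeper: with q = P(Near), equating Left's and Right's payoffs gives 3q + 2 = −7q + 4 ⇒ q = 1/5.

7/10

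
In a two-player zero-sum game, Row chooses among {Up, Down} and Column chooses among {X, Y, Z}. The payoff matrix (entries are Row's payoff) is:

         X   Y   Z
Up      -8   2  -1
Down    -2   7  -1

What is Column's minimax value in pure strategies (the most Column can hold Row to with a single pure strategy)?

Column maxima: X → -2, Y → 7, Z → -1.
The smallest of these is -2.

-2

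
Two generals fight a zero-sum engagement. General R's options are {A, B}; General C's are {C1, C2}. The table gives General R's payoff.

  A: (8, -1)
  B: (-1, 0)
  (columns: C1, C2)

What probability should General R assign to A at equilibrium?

Row minima: A → -1, B → -1; maximin = -1.
Column maxima: C1 → 8, C2 → 0; minimax = 0.
-1 ≠ 0, so there is no saddle point; optimal play is mixed.
Let General R play A with probability p. Expected payoff against C1: 8p + (-1)(1−p) = 9p − 1; against C2: (-1)p + 0(1−p) = −p.
Setting these equal: 9p − 1 = −p ⇒ 10p = 1 ⇒ p = 1/10, and the value is (9)·(1/10) − 1 = -1/10.
For General C: with q = P(C1), equating A's and B's payoffs gives 9q − 1 = −q ⇒ q = 1/10.

1/10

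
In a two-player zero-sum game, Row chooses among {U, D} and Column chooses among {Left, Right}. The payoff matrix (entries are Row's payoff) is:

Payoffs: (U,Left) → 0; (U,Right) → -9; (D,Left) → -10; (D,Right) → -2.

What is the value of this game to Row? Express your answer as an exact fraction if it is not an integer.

-90/17

Row minima: U → -9, D → -10; maximin = -9.
Column maxima: Left → 0, Right → -2; minimax = -2.
-9 ≠ -2, so there is no saddle point; optimal play is mixed.
Let Row play U with probability p. Expected payoff against Left: 0p + (-10)(1−p) = 10p − 10; against Right: (-9)p + (-2)(1−p) = −7p − 2.
Setting these equal: 10p − 10 = −7p − 2 ⇒ 17p = 8 ⇒ p = 8/17, and the value is (10)·(8/17) − 10 = -90/17.
For Column: with q = P(Left), equating U's and D's payoffs gives 9q − 9 = −8q − 2 ⇒ q = 7/17.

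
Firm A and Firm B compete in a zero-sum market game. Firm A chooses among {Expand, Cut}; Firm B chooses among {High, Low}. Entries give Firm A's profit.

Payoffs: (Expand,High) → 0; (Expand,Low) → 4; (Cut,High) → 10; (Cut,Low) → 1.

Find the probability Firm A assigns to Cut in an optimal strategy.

4/13

Row minima: Expand → 0, Cut → 1; maximin = 1.
Column maxima: High → 10, Low → 4; minimax = 4.
1 ≠ 4, so there is no saddle point; optimal play is mixed.
Let Firm A play Expand with probability p. Expected payoff against High: 0p + 10(1−p) = −10p + 10; against Low: 4p + 1(1−p) = 3p + 1.
Setting these equal: −10p + 10 = 3p + 1 ⇒ −13p = -9 ⇒ p = 9/13, and the value is (-10)·(9/13) + 10 = 40/13.
For Firm B: with q = P(High), equating Expand's and Cut's payoffs gives −4q + 4 = 9q + 1 ⇒ q = 3/13.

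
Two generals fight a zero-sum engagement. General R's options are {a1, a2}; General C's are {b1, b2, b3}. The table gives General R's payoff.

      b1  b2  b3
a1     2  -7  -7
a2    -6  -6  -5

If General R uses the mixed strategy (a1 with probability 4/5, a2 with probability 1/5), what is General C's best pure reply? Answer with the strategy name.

If General C plays b1, General R's expected payoff is (4/5)·2 + (1/5)·(-6) = 2/5.
If General C plays b2, General R's expected payoff is (4/5)·(-7) + (1/5)·(-6) = -34/5.
If General C plays b3, General R's expected payoff is (4/5)·(-7) + (1/5)·(-5) = -33/5.
General C minimizes General R's payoff; the smallest is -34/5, so the best response is b2.

b2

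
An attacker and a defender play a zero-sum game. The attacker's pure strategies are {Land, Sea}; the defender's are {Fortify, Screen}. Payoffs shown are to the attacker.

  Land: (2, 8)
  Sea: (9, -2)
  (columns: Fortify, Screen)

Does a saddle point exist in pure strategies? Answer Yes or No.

No

Row minima: Land → 2, Sea → -2; maximin = 2.
Column maxima: Fortify → 9, Screen → 8; minimax = 8.
2 ≠ 8, so no pure-strategy equilibrium exists.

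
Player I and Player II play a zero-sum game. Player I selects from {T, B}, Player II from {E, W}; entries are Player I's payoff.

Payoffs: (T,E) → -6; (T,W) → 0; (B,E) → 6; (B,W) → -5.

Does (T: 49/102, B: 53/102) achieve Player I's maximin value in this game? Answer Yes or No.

Against E this mix gives (49/102)·(-6) + (53/102)·6 = 4/17.
Against W this mix gives (49/102)·0 + (53/102)·(-5) = -265/102.
Player II will play W, holding Player I to -265/102. Shifting weight toward the row that does better against W would raise this floor (the equalizing mix achieves -30/17 against both W and E), so the proposed strategy is not optimal.

No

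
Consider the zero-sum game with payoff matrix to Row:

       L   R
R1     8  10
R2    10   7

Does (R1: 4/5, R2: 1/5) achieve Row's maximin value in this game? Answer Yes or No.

Against L this mix gives (4/5)·8 + (1/5)·10 = 42/5.
Against R this mix gives (4/5)·10 + (1/5)·7 = 47/5.
Column will play L, holding Row to 42/5. Shifting weight toward the row that does better against L would raise this floor (the equalizing mix achieves 44/5 against both L and R), so the proposed strategy is not optimal.

No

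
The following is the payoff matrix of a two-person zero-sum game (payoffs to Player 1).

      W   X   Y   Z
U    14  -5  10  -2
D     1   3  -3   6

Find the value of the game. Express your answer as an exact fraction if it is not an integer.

Row minima: U → -5, D → -3; maximin = -3.
Column maxima: W → 14, X → 3, Y → 10, Z → 6; minimax = 3.
-3 ≠ 3, so there is no saddle point; optimal play is mixed.
W is strictly dominated by Y (it gives Player 1 strictly more in every row), so Player 2 never plays it.
Z is strictly dominated by X (it gives Player 1 strictly more in every row), so Player 2 never plays it.
On the remaining 2×2 (U, D vs X, Y):
Let Player 1 play U with probability p. Expected payoff against X: (-5)p + 3(1−p) = −8p + 3; against Y: 10p + (-3)(1−p) = 13p − 3.
Setting these equal: −8p + 3 = 13p − 3 ⇒ −21p = -6 ⇒ p = 2/7, and the value is (-8)·(2/7) + 3 = 5/7.
For Player 2: with q = P(X), equating U's and D's payoffs gives −15q + 10 = 6q − 3 ⇒ q = 13/21.

5/7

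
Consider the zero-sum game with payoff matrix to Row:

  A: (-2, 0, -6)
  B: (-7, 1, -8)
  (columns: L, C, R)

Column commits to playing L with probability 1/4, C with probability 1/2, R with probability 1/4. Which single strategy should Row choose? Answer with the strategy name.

A

Expected payoff of A: (1/4)·(-2) + (1/2)·0 + (1/4)·(-6) = -2.
Expected payoff of B: (1/4)·(-7) + (1/2)·1 + (1/4)·(-8) = -13/4.
The largest is -2, so Row's best response is A.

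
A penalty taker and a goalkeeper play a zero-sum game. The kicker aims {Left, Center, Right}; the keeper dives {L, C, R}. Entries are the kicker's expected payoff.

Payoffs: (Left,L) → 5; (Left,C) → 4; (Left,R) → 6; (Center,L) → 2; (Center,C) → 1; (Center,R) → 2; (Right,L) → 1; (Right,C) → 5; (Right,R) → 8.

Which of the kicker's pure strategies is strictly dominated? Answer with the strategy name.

Left gives a strictly higher payoff than Center against every column: 5 > 2, 4 > 1, 6 > 2.
So Center is strictly dominated and the kicker never plays it.

Center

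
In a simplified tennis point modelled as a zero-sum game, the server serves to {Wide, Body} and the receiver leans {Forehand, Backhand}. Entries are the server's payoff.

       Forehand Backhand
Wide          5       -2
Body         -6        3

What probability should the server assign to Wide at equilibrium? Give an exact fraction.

Row minima: Wide → -2, Body → -6; maximin = -2.
Column maxima: Forehand → 5, Backhand → 3; minimax = 3.
-2 ≠ 3, so there is no saddle point; optimal play is mixed.
Let the server play Wide with probability p. Expected payoff against Forehand: 5p + (-6)(1−p) = 11p − 6; against Backhand: (-2)p + 3(1−p) = −5p + 3.
Setting these equal: 11p − 6 = −5p + 3 ⇒ 16p = 9 ⇒ p = 9/16, and the value is (11)·(9/16) − 6 = 3/16.
For the receiver: with q = P(Forehand), equating Wide's and Body's payoffs gives 7q − 2 = −9q + 3 ⇒ q = 5/16.

9/16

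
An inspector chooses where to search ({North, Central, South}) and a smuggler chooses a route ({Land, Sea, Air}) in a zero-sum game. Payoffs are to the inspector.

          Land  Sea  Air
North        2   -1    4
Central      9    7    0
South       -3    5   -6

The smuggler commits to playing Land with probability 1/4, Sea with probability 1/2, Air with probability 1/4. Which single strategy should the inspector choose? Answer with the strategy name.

Expected payoff of North: (1/4)·2 + (1/2)·(-1) + (1/4)·4 = 1.
Expected payoff of Central: (1/4)·9 + (1/2)·7 + (1/4)·0 = 23/4.
Expected payoff of South: (1/4)·(-3) + (1/2)·5 + (1/4)·(-6) = 1/4.
The largest is 23/4, so the inspector's best response is Central.

Central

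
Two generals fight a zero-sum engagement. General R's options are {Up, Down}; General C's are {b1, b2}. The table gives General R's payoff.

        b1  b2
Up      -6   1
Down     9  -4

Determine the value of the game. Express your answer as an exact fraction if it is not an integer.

Row minima: Up → -6, Down → -4; maximin = -4.
Column maxima: b1 → 9, b2 → 1; minimax = 1.
-4 ≠ 1, so there is no saddle point; optimal play is mixed.
Let General R play Up with probability p. Expected payoff against b1: (-6)p + 9(1−p) = −15p + 9; against b2: 1p + (-4)(1−p) = 5p − 4.
Setting these equal: −15p + 9 = 5p − 4 ⇒ −20p = -13 ⇒ p = 13/20, and the value is (-15)·(13/20) + 9 = -3/4.
For General C: with q = P(b1), equating Up's and Down's payoffs gives −7q + 1 = 13q − 4 ⇒ q = 1/4.

-3/4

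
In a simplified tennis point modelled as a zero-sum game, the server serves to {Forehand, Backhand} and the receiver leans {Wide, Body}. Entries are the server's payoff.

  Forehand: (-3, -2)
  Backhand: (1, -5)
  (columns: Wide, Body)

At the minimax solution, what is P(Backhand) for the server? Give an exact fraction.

1/7

Row minima: Forehand → -3, Backhand → -5; maximin = -3.
Column maxima: Wide → 1, Body → -2; minimax = -2.
-3 ≠ -2, so there is no saddle point; optimal play is mixed.
Let the server play Forehand with probability p. Expected payoff against Wide: (-3)p + 1(1−p) = −4p + 1; against Body: (-2)p + (-5)(1−p) = 3p − 5.
Setting these equal: −4p + 1 = 3p − 5 ⇒ −7p = -6 ⇒ p = 6/7, and the value is (-4)·(6/7) + 1 = -17/7.
For the receiver: with q = P(Wide), equating Forehand's and Backhand's payoffs gives −q − 2 = 6q − 5 ⇒ q = 3/7.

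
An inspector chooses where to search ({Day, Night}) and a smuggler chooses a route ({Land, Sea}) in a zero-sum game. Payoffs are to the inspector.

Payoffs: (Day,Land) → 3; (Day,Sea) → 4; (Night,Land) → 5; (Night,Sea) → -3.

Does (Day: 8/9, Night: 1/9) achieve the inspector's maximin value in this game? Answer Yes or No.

Against Land this mix gives (8/9)·3 + (1/9)·5 = 29/9.
Against Sea this mix gives (8/9)·4 + (1/9)·(-3) = 29/9.
All of the smuggler's active replies (Land, Sea) yield 29/9, and no column does worse for the inspector. The mix makes the smuggler indifferent and guarantees 29/9, so it is optimal.

Yes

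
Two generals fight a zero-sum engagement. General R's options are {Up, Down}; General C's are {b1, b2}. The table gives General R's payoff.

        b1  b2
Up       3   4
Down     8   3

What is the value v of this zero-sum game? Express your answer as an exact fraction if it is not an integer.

23/6

Row minima: Up → 3, Down → 3; maximin = 3.
Column maxima: b1 → 8, b2 → 4; minimax = 4.
3 ≠ 4, so there is no saddle point; optimal play is mixed.
Let General R play Up with probability p. Expected payoff against b1: 3p + 8(1−p) = −5p + 8; against b2: 4p + 3(1−p) = p + 3.
Setting these equal: −5p + 8 = p + 3 ⇒ −6p = -5 ⇒ p = 5/6, and the value is (-5)·(5/6) + 8 = 23/6.
For General C: with q = P(b1), equating Up's and Down's payoffs gives −q + 4 = 5q + 3 ⇒ q = 1/6.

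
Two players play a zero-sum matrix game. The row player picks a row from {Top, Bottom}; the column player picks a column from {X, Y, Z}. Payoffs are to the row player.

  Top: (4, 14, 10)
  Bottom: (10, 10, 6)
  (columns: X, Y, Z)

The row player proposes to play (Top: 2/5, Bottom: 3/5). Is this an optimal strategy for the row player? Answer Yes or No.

Against X this mix gives (2/5)·4 + (3/5)·10 = 38/5.
Against Y this mix gives (2/5)·14 + (3/5)·10 = 58/5.
Against Z this mix gives (2/5)·10 + (3/5)·6 = 38/5.
All of the column player's active replies (X, Z) yield 38/5, and no column does worse for the row player. The mix makes the column player indifferent and guarantees 38/5, so it is optimal.

Yes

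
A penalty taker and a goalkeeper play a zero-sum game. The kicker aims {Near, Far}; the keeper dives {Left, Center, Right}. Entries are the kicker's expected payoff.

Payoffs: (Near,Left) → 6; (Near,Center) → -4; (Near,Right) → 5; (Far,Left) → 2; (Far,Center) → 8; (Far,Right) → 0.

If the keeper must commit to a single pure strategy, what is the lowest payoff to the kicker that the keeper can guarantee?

5

Column maxima: Left → 6, Center → 8, Right → 5.
The smallest of these is 5.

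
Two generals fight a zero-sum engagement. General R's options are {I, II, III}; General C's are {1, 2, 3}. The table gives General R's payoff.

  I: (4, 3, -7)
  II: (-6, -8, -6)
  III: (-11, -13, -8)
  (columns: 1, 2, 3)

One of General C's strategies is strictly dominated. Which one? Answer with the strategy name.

1

2 holds General R's payoff strictly below 1 in every row: 3 < 4, -8 < -6, -13 < -11.
So 1 is strictly dominated for General C.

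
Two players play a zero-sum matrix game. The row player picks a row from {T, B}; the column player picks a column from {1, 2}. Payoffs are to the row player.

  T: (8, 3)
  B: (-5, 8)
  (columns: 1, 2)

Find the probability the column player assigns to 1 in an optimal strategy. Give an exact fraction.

5/18

Row minima: T → 3, B → -5; maximin = 3.
Column maxima: 1 → 8, 2 → 8; minimax = 8.
3 ≠ 8, so there is no saddle point; optimal play is mixed.
Let the row player play T with probability p. Expected payoff against 1: 8p + (-5)(1−p) = 13p − 5; against 2: 3p + 8(1−p) = −5p + 8.
Setting these equal: 13p − 5 = −5p + 8 ⇒ 18p = 13 ⇒ p = 13/18, and the value is (13)·(13/18) − 5 = 79/18.
For the column player: with q = P(1), equating T's and B's payoffs gives 5q + 3 = −13q + 8 ⇒ q = 5/18.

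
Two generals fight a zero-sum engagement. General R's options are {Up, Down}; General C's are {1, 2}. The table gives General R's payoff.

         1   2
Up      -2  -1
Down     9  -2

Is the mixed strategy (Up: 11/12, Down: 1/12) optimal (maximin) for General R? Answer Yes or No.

Yes

Against 1 this mix gives (11/12)·(-2) + (1/12)·9 = -13/12.
Against 2 this mix gives (11/12)·(-1) + (1/12)·(-2) = -13/12.
All of General C's active replies (1, 2) yield -13/12, and no column does worse for General R. The mix makes General C indifferent and guarantees -13/12, so it is optimal.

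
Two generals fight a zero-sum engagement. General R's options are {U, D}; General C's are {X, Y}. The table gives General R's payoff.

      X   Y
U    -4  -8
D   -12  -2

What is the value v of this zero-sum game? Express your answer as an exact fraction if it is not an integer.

Row minima: U → -8, D → -12; maximin = -8.
Column maxima: X → -4, Y → -2; minimax = -4.
-8 ≠ -4, so there is no saddle point; optimal play is mixed.
Let General R play U with probability p. Expected payoff against X: (-4)p + (-12)(1−p) = 8p − 12; against Y: (-8)p + (-2)(1−p) = −6p − 2.
Setting these equal: 8p − 12 = −6p − 2 ⇒ 14p = 10 ⇒ p = 5/7, and the value is (8)·(5/7) − 12 = -44/7.
For General C: with q = P(X), equating U's and D's payoffs gives 4q − 8 = −10q − 2 ⇒ q = 3/7.

-44/7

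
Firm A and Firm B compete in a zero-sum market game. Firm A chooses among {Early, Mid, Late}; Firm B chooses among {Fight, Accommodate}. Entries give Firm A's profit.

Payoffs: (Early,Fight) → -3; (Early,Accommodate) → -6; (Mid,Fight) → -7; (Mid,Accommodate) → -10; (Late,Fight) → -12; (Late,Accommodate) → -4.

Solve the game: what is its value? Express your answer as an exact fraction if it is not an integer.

Row minima: Early → -6, Mid → -10, Late → -12; maximin = -6.
Column maxima: Fight → -3, Accommodate → -4; minimax = -4.
-6 ≠ -4, so there is no saddle point; optimal play is mixed.
Mid is strictly dominated by Early, so Firm A never plays it.
On the remaining 2×2 (Early, Late vs Fight, Accommodate):
Let Firm A play Early with probability p. Expected payoff against Fight: (-3)p + (-12)(1−p) = 9p − 12; against Accommodate: (-6)p + (-4)(1−p) = −2p − 4.
Setting these equal: 9p − 12 = −2p − 4 ⇒ 11p = 8 ⇒ p = 8/11, and the value is (9)·(8/11) − 12 = -60/11.
For Firm B: with q = P(Fight), equating Early's and Late's payoffs gives 3q − 6 = −8q − 4 ⇒ q = 2/11.

-60/11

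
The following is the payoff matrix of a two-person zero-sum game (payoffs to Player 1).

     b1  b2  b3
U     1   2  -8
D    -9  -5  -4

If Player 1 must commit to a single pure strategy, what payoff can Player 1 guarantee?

Row minima: U → -8, D → -9.
The best of these is -8.

-8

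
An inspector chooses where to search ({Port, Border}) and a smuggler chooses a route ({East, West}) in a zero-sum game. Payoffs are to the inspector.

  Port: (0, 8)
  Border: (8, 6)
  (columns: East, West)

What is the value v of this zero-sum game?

32/5

Row minima: Port → 0, Border → 6; maximin = 6.
Column maxima: East → 8, West → 8; minimax = 8.
6 ≠ 8, so there is no saddle point; optimal play is mixed.
Let the inspector play Port with probability p. Expected payoff against East: 0p + 8(1−p) = −8p + 8; against West: 8p + 6(1−p) = 2p + 6.
Setting these equal: −8p + 8 = 2p + 6 ⇒ −10p = -2 ⇒ p = 1/5, and the value is (-8)·(1/5) + 8 = 32/5.
For the smuggler: with q = P(East), equating Port's and Border's payoffs gives −8q + 8 = 2q + 6 ⇒ q = 1/5.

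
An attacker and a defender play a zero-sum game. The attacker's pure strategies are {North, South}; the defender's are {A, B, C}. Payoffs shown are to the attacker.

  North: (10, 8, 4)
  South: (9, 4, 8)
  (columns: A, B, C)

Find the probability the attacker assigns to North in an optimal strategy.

Row minima: North → 4, South → 4; maximin = 4.
Column maxima: A → 10, B → 8, C → 8; minimax = 8.
4 ≠ 8, so there is no saddle point; optimal play is mixed.
A is strictly dominated by B (it gives the attacker strictly more in every row), so the defender never plays it.
On the remaining 2×2 (North, South vs B, C):
Let the attacker play North with probability p. Expected payoff against B: 8p + 4(1−p) = 4p + 4; against C: 4p + 8(1−p) = −4p + 8.
Setting these equal: 4p + 4 = −4p + 8 ⇒ 8p = 4 ⇒ p = 1/2, and the value is (4)·(1/2) + 4 = 6.
For the defender: with q = P(B), equating North's and South's payoffs gives 4q + 4 = −4q + 8 ⇒ q = 1/2.

1/2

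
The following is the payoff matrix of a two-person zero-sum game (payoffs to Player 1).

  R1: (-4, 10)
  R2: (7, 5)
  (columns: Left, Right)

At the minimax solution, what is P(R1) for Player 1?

1/8

Row minima: R1 → -4, R2 → 5; maximin = 5.
Column maxima: Left → 7, Right → 10; minimax = 7.
5 ≠ 7, so there is no saddle point; optimal play is mixed.
Let Player 1 play R1 with probability p. Expected payoff against Left: (-4)p + 7(1−p) = −11p + 7; against Right: 10p + 5(1−p) = 5p + 5.
Setting these equal: −11p + 7 = 5p + 5 ⇒ −16p = -2 ⇒ p = 1/8, and the value is (-11)·(1/8) + 7 = 45/8.
For Player 2: with q = P(Left), equating R1's and R2's payoffs gives −14q + 10 = 2q + 5 ⇒ q = 5/16.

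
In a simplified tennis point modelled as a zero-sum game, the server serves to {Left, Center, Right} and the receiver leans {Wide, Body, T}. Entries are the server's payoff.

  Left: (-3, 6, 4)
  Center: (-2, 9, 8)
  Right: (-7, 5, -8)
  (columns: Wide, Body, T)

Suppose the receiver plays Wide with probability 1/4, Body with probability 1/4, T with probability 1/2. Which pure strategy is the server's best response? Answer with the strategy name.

Center

Expected payoff of Left: (1/4)·(-3) + (1/4)·6 + (1/2)·4 = 11/4.
Expected payoff of Center: (1/4)·(-2) + (1/4)·9 + (1/2)·8 = 23/4.
Expected payoff of Right: (1/4)·(-7) + (1/4)·5 + (1/2)·(-8) = -9/2.
The largest is 23/4, so the server's best response is Center.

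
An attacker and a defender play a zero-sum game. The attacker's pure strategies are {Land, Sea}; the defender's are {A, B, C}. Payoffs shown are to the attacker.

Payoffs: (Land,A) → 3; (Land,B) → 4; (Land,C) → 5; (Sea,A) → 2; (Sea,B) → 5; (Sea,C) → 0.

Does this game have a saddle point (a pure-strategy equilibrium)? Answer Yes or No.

Row minima: Land → 3, Sea → 0; maximin = 3.
Column maxima: A → 3, B → 5, C → 5; minimax = 3.
maximin = minimax = 3, so a saddle point exists.

Yes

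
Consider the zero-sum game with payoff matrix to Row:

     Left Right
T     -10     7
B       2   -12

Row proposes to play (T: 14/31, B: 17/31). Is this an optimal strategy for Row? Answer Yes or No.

Yes

Against Left this mix gives (14/31)·(-10) + (17/31)·2 = -106/31.
Against Right this mix gives (14/31)·7 + (17/31)·(-12) = -106/31.
All of Column's active replies (Left, Right) yield -106/31, and no column does worse for Row. The mix makes Column indifferent and guarantees -106/31, so it is optimal.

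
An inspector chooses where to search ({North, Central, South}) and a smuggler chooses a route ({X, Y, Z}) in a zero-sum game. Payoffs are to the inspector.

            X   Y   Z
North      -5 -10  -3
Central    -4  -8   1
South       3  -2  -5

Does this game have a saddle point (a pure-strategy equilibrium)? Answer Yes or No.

No

Row minima: North → -10, Central → -8, South → -5; maximin = -5.
Column maxima: X → 3, Y → -2, Z → 1; minimax = -2.
-5 ≠ -2, so no pure-strategy equilibrium exists.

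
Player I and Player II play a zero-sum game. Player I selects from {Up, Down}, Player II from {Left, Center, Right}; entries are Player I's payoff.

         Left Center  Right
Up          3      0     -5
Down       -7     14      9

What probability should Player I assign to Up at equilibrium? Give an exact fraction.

Row minima: Up → -5, Down → -7; maximin = -5.
Column maxima: Left → 3, Center → 14, Right → 9; minimax = 3.
-5 ≠ 3, so there is no saddle point; optimal play is mixed.
Center is strictly dominated by Right (it gives Player I strictly more in every row), so Player II never plays it.
On the remaining 2×2 (Up, Down vs Left, Right):
Let Player I play Up with probability p. Expected payoff against Left: 3p + (-7)(1−p) = 10p − 7; against Right: (-5)p + 9(1−p) = −14p + 9.
Setting these equal: 10p − 7 = −14p + 9 ⇒ 24p = 16 ⇒ p = 2/3, and the value is (10)·(2/3) − 7 = -1/3.
For Player II: with q = P(Left), equating Up's and Down's payoffs gives 8q − 5 = −16q + 9 ⇒ q = 7/12.

2/3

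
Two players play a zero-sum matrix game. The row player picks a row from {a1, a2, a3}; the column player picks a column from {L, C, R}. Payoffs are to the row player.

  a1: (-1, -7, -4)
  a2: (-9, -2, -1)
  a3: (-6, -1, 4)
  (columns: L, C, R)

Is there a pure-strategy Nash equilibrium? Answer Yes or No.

No

Row minima: a1 → -7, a2 → -9, a3 → -6; maximin = -6.
Column maxima: L → -1, C → -1, R → 4; minimax = -1.
-6 ≠ -1, so no pure-strategy equilibrium exists.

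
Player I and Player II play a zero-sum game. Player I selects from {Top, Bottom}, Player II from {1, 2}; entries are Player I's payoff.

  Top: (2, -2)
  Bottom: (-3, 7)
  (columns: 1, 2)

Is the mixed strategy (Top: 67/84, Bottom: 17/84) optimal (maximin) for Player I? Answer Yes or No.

No

Against 1 this mix gives (67/84)·2 + (17/84)·(-3) = 83/84.
Against 2 this mix gives (67/84)·(-2) + (17/84)·7 = -5/28.
Player II will play 2, holding Player I to -5/28. Shifting weight toward the row that does better against 2 would raise this floor (the equalizing mix achieves 4/7 against both 2 and 1), so the proposed strategy is not optimal.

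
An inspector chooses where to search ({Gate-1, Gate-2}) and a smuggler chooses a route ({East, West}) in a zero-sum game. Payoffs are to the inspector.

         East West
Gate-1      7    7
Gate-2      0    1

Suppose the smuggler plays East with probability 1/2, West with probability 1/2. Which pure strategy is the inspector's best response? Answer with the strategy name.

Gate-1

Expected payoff of Gate-1: (1/2)·7 + (1/2)·7 = 7.
Expected payoff of Gate-2: (1/2)·0 + (1/2)·1 = 1/2.
The largest is 7, so the inspector's best response is Gate-1.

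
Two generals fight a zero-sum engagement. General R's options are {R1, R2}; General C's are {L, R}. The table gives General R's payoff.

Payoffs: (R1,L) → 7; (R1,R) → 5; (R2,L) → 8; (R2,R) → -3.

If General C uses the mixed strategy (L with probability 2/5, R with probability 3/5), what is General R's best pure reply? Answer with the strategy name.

Expected payoff of R1: (2/5)·7 + (3/5)·5 = 29/5.
Expected payoff of R2: (2/5)·8 + (3/5)·(-3) = 7/5.
The largest is 29/5, so General R's best response is R1.

R1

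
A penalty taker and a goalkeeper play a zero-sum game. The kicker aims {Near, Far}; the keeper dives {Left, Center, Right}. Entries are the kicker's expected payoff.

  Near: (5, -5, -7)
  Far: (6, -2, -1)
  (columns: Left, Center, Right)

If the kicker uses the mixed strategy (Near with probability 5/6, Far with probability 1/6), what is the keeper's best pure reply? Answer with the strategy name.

If the keeper plays Left, the kicker's expected payoff is (5/6)·5 + (1/6)·6 = 31/6.
If the keeper plays Center, the kicker's expected payoff is (5/6)·(-5) + (1/6)·(-2) = -9/2.
If the keeper plays Right, the kicker's expected payoff is (5/6)·(-7) + (1/6)·(-1) = -6.
The keeper minimizes the kicker's payoff; the smallest is -6, so the best response is Right.

Right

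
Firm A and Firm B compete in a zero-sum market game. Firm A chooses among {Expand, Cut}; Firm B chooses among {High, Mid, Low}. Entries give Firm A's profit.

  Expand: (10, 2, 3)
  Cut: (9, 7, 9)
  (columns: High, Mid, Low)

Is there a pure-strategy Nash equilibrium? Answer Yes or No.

Row minima: Expand → 2, Cut → 7; maximin = 7.
Column maxima: High → 10, Mid → 7, Low → 9; minimax = 7.
maximin = minimax = 7, so a saddle point exists.

Yes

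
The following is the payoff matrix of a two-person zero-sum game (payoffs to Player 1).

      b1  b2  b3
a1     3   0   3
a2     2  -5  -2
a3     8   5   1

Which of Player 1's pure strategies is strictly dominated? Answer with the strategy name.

a2

a1 gives a strictly higher payoff than a2 against every column: 3 > 2, 0 > -5, 3 > -2.
So a2 is strictly dominated and Player 1 never plays it.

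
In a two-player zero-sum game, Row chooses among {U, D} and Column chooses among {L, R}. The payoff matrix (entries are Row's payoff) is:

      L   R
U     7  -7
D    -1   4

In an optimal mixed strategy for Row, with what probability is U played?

Row minima: U → -7, D → -1; maximin = -1.
Column maxima: L → 7, R → 4; minimax = 4.
-1 ≠ 4, so there is no saddle point; optimal play is mixed.
Let Row play U with probability p. Expected payoff against L: 7p + (-1)(1−p) = 8p − 1; against R: (-7)p + 4(1−p) = −11p + 4.
Setting these equal: 8p − 1 = −11p + 4 ⇒ 19p = 5 ⇒ p = 5/19, and the value is (8)·(5/19) − 1 = 21/19.
For Column: with q = P(L), equating U's and D's payoffs gives 14q − 7 = −5q + 4 ⇒ q = 11/19.

5/19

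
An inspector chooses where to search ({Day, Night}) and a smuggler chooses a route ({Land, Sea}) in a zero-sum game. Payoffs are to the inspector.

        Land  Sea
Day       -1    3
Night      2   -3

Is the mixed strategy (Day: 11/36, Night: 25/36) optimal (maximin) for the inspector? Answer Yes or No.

Against Land this mix gives (11/36)·(-1) + (25/36)·2 = 13/12.
Against Sea this mix gives (11/36)·3 + (25/36)·(-3) = -7/6.
The smuggler will play Sea, holding the inspector to -7/6. Shifting weight toward the row that does better against Sea would raise this floor (the equalizing mix achieves 1/3 against both Sea and Land), so the proposed strategy is not optimal.

No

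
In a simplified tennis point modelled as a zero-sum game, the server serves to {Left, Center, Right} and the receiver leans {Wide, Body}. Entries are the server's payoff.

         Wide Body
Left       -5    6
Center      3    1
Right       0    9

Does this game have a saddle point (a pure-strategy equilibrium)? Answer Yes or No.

No

Row minima: Left → -5, Center → 1, Right → 0; maximin = 1.
Column maxima: Wide → 3, Body → 9; minimax = 3.
1 ≠ 3, so no pure-strategy equilibrium exists.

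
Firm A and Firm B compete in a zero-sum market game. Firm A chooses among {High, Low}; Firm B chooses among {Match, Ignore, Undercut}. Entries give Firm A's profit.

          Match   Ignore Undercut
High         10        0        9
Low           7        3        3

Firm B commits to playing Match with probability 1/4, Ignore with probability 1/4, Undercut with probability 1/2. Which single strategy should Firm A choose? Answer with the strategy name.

Expected payoff of High: (1/4)·10 + (1/4)·0 + (1/2)·9 = 7.
Expected payoff of Low: (1/4)·7 + (1/4)·3 + (1/2)·3 = 4.
The largest is 7, so Firm A's best response is High.

High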